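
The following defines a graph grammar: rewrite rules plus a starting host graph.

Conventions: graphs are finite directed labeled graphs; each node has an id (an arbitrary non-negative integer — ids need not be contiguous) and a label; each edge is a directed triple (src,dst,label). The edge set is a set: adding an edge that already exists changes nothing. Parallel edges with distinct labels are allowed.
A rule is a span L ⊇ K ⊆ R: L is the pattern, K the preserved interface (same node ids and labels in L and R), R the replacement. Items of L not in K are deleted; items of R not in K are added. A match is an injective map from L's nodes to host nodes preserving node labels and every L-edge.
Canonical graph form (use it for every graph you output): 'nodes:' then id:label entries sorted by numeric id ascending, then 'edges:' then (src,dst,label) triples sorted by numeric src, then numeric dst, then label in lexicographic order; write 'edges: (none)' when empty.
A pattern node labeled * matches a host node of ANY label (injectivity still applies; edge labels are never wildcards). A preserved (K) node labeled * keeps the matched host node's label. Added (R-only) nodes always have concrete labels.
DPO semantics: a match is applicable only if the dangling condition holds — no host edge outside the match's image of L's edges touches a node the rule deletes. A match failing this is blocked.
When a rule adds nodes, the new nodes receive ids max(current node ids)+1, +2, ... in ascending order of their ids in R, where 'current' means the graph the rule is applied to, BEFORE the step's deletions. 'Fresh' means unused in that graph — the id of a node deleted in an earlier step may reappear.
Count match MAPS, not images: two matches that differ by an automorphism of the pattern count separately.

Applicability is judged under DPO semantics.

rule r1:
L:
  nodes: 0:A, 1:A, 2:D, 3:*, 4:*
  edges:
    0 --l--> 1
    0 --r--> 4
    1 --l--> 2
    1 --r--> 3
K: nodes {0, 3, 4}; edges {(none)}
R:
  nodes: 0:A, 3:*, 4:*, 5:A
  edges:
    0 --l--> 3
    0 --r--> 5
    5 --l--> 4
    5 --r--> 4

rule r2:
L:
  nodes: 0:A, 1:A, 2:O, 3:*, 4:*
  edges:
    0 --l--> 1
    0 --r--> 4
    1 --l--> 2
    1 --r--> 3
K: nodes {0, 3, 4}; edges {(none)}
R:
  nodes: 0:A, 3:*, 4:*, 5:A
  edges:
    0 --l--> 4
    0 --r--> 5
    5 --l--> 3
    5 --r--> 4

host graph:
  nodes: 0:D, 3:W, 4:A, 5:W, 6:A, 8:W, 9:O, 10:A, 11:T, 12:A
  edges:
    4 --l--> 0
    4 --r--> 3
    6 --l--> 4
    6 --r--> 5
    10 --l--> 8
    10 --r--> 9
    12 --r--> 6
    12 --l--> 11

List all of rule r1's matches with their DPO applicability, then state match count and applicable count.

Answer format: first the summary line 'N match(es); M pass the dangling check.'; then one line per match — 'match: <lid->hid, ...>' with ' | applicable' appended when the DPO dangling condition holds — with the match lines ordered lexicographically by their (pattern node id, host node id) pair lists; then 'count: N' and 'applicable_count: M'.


1 match(es); 1 pass the dangling check.
match: 0->6, 1->4, 2->0, 3->3, 4->5 | applicable
count: 1
applicable_count: 1


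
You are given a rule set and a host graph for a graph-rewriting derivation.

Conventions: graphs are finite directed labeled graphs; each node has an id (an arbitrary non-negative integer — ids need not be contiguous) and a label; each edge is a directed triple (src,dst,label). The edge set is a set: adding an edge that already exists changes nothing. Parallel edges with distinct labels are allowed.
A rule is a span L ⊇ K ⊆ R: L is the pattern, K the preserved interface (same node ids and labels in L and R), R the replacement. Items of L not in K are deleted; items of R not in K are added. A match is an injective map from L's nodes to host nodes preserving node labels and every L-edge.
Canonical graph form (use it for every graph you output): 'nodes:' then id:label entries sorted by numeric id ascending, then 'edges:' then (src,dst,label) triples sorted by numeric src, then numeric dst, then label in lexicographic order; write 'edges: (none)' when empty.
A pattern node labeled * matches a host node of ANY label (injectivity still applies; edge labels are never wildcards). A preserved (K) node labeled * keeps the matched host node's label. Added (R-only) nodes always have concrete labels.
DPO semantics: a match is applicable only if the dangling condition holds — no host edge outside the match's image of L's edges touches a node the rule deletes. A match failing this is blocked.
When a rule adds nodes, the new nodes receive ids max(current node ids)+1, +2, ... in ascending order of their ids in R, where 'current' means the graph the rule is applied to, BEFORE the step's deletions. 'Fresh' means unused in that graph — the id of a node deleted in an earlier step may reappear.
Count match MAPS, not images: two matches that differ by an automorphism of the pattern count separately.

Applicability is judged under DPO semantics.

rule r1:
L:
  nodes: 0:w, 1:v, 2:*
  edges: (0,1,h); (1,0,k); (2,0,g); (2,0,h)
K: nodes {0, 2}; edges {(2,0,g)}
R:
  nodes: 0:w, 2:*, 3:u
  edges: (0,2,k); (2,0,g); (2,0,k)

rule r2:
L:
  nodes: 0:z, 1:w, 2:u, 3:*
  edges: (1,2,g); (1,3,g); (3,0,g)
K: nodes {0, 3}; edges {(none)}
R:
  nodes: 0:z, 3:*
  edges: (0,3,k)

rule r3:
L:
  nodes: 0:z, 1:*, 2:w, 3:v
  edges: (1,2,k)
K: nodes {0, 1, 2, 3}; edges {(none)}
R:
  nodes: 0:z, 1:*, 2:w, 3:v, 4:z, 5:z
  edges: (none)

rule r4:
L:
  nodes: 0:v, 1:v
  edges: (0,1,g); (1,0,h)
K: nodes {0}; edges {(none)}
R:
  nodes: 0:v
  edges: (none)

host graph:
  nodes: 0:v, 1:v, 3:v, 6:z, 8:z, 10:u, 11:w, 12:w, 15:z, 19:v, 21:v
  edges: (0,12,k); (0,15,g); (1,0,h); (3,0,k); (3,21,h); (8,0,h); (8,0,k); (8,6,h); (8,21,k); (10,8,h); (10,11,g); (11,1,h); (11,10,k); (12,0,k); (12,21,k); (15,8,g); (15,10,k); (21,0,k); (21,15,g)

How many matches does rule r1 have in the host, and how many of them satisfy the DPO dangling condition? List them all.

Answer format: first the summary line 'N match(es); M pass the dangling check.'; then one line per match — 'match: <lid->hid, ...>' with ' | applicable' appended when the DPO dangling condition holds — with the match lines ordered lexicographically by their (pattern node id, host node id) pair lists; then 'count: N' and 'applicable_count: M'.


0 match(es); 0 pass the dangling check.
count: 0
applicable_count: 0


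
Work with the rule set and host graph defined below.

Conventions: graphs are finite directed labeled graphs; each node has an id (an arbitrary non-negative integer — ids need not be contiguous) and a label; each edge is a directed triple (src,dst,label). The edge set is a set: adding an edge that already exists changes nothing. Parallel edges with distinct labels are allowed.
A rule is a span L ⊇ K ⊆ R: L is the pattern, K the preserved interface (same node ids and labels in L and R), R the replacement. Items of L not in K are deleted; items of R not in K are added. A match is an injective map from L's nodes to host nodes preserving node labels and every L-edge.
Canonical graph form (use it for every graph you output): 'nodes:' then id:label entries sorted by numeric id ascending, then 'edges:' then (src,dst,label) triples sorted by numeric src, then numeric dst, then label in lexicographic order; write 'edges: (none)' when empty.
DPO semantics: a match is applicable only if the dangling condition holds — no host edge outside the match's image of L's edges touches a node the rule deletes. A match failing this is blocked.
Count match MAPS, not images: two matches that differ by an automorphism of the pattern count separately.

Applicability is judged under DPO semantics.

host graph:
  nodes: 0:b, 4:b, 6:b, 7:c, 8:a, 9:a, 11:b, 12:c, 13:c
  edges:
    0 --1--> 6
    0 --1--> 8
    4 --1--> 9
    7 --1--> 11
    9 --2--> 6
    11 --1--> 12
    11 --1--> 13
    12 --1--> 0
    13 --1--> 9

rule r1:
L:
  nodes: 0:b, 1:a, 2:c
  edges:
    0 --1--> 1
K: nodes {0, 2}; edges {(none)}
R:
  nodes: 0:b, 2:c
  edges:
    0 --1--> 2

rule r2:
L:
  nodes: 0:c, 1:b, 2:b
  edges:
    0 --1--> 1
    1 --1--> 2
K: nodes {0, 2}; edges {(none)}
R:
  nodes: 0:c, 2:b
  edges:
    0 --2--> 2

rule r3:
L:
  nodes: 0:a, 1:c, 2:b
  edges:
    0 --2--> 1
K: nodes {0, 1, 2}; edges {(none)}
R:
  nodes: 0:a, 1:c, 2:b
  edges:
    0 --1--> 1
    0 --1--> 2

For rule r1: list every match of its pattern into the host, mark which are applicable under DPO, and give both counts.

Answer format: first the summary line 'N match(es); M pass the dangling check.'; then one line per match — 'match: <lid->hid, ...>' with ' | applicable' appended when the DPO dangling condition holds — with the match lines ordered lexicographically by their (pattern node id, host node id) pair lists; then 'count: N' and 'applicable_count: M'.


6 match(es); 3 pass the dangling check.
match: 0->0, 1->8, 2->7 | applicable
match: 0->0, 1->8, 2->12 | applicable
match: 0->0, 1->8, 2->13 | applicable
match: 0->4, 1->9, 2->7
match: 0->4, 1->9, 2->12
match: 0->4, 1->9, 2->13
count: 6
applicable_count: 3


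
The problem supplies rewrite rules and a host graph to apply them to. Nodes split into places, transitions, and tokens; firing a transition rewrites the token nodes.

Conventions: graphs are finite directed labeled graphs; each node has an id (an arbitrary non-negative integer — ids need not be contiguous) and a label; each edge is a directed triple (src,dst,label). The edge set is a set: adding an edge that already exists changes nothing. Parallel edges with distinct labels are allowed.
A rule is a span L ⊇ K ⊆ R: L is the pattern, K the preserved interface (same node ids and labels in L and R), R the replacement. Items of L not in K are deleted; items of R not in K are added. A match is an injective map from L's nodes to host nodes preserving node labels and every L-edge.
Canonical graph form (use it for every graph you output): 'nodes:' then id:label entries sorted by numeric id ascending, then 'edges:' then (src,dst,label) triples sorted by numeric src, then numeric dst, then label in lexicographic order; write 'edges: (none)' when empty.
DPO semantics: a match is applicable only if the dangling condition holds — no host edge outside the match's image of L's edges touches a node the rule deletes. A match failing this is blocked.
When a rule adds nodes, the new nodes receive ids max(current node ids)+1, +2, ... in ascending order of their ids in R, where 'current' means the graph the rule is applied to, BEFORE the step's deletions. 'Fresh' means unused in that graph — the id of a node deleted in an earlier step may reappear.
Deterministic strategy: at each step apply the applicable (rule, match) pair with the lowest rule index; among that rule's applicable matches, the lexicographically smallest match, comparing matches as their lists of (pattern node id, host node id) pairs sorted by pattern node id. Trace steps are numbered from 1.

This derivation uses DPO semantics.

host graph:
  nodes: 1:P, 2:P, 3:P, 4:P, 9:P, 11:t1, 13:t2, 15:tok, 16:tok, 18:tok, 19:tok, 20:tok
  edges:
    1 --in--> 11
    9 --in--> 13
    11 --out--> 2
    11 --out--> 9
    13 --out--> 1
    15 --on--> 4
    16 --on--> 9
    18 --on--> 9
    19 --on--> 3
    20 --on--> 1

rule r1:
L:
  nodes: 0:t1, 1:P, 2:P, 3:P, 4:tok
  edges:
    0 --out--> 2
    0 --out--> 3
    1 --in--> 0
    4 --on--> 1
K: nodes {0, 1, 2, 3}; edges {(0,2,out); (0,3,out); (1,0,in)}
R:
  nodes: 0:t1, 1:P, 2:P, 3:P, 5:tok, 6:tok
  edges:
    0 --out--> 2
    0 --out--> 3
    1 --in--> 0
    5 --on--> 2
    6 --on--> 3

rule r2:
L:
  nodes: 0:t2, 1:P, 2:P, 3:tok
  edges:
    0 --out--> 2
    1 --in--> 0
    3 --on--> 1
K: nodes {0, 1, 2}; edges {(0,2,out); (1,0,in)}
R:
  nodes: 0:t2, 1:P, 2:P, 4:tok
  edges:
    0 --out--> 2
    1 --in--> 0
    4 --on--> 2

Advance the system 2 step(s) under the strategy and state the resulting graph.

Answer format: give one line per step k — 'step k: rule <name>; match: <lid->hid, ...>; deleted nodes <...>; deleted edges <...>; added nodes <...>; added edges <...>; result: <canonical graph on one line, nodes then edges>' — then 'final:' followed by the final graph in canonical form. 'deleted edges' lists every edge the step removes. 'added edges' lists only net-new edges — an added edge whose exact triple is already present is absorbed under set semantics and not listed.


step 1: rule r1; match: 0->11, 1->1, 2->2, 3->9, 4->20; deleted nodes 20; deleted edges (20,1,on); added nodes 21, 22; added edges (21,2,on); (22,9,on); result: nodes: 1:P, 2:P, 3:P, 4:P, 9:P, 11:t1, 13:t2, 15:tok, 16:tok, 18:tok, 19:tok, 21:tok, 22:tok edges: (1,11,in); (9,13,in); (11,2,out); (11,9,out); (13,1,out); (15,4,on); (16,9,on); (18,9,on); (19,3,on); (21,2,on); (22,9,on)
step 2: rule r2; match: 0->13, 1->9, 2->1, 3->16; deleted nodes 16; deleted edges (16,9,on); added nodes 23; added edges (23,1,on); result: nodes: 1:P, 2:P, 3:P, 4:P, 9:P, 11:t1, 13:t2, 15:tok, 18:tok, 19:tok, 21:tok, 22:tok, 23:tok edges: (1,11,in); (9,13,in); (11,2,out); (11,9,out); (13,1,out); (15,4,on); (18,9,on); (19,3,on); (21,2,on); (22,9,on); (23,1,on)
final:
nodes: 1:P, 2:P, 3:P, 4:P, 9:P, 11:t1, 13:t2, 15:tok, 18:tok, 19:tok, 21:tok, 22:tok, 23:tok
edges: (1,11,in); (9,13,in); (11,2,out); (11,9,out); (13,1,out); (15,4,on); (18,9,on); (19,3,on); (21,2,on); (22,9,on); (23,1,on)


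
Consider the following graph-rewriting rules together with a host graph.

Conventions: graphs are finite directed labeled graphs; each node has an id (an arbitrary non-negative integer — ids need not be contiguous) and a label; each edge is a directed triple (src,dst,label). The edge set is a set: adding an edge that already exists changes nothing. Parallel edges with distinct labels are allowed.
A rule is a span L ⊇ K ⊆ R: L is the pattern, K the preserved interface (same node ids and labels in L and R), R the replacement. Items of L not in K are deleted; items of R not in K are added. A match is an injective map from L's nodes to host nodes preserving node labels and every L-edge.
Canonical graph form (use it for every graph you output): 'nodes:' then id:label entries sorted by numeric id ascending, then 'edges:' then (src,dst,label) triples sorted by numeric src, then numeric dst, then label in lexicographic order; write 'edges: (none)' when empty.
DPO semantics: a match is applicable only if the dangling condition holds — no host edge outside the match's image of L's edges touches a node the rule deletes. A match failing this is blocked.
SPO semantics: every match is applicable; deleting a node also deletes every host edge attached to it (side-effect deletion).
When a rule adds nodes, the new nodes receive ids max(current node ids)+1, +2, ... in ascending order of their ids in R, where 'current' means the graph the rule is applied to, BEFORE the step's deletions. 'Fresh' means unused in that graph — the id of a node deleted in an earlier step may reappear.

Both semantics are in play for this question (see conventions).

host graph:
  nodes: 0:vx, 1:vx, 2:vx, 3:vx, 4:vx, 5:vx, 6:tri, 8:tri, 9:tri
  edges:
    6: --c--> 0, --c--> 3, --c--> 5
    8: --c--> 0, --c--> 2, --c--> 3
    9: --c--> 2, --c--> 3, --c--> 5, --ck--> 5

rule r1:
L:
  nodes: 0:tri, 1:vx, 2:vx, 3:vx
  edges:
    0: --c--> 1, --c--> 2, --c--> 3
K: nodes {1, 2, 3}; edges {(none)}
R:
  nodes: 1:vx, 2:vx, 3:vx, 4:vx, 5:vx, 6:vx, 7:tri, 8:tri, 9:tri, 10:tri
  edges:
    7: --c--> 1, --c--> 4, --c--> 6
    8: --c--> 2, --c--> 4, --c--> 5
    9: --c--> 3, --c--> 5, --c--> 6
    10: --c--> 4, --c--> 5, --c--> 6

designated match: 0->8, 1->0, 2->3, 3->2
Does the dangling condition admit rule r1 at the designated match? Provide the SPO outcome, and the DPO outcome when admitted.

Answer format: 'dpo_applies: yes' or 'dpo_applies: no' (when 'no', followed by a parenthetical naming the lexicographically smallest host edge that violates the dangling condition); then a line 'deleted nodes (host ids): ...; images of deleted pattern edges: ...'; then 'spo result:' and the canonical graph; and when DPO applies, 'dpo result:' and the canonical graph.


dpo_applies: yes
deleted nodes (host ids): 8; images of deleted pattern edges: (8,0,c); (8,2,c); (8,3,c)
spo result:
nodes: 0:vx, 1:vx, 2:vx, 3:vx, 4:vx, 5:vx, 6:tri, 9:tri, 10:vx, 11:vx, 12:vx, 13:tri, 14:tri, 15:tri, 16:tri
edges: (6,0,c); (6,3,c); (6,5,c); (9,2,c); (9,3,c); (9,5,c); (9,5,ck); (13,0,c); (13,10,c); (13,12,c); (14,3,c); (14,10,c); (14,11,c); (15,2,c); (15,11,c); (15,12,c); (16,10,c); (16,11,c); (16,12,c)
dpo result:
nodes: 0:vx, 1:vx, 2:vx, 3:vx, 4:vx, 5:vx, 6:tri, 9:tri, 10:vx, 11:vx, 12:vx, 13:tri, 14:tri, 15:tri, 16:tri
edges: (6,0,c); (6,3,c); (6,5,c); (9,2,c); (9,3,c); (9,5,c); (9,5,ck); (13,0,c); (13,10,c); (13,12,c); (14,3,c); (14,10,c); (14,11,c); (15,2,c); (15,11,c); (15,12,c); (16,10,c); (16,11,c); (16,12,c)


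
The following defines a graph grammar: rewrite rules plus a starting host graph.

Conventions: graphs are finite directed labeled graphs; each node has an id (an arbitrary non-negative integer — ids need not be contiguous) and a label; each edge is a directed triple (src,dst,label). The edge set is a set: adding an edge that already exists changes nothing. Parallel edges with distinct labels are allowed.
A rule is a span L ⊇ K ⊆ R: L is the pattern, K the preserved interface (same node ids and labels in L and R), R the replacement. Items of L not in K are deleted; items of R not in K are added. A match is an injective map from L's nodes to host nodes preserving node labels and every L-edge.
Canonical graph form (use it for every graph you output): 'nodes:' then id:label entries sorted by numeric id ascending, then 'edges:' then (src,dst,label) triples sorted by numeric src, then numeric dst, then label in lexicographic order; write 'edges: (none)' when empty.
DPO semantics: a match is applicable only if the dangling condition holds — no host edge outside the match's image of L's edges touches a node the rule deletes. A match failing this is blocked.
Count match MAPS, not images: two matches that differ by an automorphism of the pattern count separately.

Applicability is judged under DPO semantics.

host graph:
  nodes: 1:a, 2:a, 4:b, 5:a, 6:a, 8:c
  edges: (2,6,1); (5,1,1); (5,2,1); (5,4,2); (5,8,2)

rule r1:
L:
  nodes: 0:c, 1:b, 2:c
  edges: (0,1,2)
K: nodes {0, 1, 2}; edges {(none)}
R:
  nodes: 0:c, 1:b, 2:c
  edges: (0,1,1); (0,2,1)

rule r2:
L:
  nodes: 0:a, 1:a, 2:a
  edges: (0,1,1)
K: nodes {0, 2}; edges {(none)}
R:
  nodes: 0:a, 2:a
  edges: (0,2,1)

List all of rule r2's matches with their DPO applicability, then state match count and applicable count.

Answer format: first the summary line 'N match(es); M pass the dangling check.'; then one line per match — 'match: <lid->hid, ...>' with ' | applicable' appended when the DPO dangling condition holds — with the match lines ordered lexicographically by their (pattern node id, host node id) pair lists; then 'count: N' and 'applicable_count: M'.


6 match(es); 4 pass the dangling check.
match: 0->2, 1->6, 2->1 | applicable
match: 0->2, 1->6, 2->5 | applicable
match: 0->5, 1->1, 2->2 | applicable
match: 0->5, 1->1, 2->6 | applicable
match: 0->5, 1->2, 2->1
match: 0->5, 1->2, 2->6
count: 6
applicable_count: 4


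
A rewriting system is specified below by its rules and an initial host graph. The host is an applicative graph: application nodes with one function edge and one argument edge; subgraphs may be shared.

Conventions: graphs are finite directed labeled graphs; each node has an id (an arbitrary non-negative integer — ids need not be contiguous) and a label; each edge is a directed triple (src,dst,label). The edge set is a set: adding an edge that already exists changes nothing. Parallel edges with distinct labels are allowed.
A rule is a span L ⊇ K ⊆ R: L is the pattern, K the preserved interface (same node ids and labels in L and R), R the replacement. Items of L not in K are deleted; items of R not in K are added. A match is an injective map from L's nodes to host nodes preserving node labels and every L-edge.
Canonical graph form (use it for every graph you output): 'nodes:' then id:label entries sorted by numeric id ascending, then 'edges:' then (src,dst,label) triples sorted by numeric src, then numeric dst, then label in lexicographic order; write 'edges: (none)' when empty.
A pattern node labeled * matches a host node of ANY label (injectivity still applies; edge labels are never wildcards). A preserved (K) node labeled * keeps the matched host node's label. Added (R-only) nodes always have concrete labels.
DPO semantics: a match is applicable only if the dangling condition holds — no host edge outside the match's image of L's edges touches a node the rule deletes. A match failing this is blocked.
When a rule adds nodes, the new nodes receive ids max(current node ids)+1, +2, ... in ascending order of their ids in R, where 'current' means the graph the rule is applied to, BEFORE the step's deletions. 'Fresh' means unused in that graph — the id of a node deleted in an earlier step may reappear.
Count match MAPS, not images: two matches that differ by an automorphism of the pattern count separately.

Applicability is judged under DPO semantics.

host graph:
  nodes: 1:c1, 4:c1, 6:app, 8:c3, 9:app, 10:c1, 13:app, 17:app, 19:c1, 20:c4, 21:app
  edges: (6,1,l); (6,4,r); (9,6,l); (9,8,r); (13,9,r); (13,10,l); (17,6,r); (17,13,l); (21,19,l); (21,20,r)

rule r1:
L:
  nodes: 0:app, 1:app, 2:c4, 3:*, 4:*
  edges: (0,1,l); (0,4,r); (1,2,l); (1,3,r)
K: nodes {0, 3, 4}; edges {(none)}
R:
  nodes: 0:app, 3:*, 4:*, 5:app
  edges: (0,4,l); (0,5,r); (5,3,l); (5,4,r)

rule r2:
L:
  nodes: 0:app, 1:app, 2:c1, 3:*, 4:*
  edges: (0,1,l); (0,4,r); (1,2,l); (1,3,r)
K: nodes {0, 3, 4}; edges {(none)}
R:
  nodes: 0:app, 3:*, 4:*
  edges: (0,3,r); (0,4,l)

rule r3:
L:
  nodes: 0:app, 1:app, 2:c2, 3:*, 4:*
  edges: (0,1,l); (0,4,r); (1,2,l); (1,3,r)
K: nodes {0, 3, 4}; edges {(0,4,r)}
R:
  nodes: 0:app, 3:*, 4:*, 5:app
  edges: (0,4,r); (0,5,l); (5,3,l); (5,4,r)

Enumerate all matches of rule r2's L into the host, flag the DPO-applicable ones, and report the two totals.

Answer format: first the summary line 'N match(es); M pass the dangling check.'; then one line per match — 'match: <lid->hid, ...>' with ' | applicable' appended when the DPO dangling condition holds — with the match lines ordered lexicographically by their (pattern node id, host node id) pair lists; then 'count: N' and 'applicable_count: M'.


2 match(es); 1 pass the dangling check.
match: 0->9, 1->6, 2->1, 3->4, 4->8
match: 0->17, 1->13, 2->10, 3->9, 4->6 | applicable
count: 2
applicable_count: 1


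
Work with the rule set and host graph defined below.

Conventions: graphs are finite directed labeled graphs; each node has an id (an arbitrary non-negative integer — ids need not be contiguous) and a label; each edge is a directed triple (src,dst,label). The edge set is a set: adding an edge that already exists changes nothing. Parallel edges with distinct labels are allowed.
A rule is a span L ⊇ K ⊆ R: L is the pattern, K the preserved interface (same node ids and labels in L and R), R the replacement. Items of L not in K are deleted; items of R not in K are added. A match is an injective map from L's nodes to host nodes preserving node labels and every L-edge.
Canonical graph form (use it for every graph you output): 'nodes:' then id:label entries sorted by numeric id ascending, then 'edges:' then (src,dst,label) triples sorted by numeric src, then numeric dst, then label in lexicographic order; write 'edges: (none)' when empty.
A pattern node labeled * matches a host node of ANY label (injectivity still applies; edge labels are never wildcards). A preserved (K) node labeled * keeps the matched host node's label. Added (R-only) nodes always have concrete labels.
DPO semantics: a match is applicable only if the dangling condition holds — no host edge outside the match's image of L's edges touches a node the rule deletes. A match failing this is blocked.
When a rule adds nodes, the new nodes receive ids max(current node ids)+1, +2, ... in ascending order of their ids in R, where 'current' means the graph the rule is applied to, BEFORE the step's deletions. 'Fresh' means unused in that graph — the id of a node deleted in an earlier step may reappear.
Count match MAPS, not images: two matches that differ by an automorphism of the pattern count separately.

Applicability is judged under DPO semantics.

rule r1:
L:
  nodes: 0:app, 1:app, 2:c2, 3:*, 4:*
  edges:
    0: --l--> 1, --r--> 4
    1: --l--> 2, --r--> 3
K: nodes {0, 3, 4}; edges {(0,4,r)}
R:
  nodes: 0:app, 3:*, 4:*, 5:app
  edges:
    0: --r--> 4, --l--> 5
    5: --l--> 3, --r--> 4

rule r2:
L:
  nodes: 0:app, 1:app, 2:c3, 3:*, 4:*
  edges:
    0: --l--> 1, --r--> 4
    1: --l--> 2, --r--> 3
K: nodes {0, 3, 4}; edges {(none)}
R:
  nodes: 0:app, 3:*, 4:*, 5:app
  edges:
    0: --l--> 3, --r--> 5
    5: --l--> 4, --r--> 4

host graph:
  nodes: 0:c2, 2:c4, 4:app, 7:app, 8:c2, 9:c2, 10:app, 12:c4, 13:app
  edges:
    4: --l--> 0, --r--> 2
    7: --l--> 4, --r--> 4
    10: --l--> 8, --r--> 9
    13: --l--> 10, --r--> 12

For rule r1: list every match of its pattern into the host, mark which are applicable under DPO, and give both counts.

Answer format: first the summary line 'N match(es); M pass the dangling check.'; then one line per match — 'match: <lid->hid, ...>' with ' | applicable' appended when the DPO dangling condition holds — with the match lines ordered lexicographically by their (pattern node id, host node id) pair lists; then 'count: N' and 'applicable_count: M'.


1 match(es); 1 pass the dangling check.
match: 0->13, 1->10, 2->8, 3->9, 4->12 | applicable
count: 1
applicable_count: 1


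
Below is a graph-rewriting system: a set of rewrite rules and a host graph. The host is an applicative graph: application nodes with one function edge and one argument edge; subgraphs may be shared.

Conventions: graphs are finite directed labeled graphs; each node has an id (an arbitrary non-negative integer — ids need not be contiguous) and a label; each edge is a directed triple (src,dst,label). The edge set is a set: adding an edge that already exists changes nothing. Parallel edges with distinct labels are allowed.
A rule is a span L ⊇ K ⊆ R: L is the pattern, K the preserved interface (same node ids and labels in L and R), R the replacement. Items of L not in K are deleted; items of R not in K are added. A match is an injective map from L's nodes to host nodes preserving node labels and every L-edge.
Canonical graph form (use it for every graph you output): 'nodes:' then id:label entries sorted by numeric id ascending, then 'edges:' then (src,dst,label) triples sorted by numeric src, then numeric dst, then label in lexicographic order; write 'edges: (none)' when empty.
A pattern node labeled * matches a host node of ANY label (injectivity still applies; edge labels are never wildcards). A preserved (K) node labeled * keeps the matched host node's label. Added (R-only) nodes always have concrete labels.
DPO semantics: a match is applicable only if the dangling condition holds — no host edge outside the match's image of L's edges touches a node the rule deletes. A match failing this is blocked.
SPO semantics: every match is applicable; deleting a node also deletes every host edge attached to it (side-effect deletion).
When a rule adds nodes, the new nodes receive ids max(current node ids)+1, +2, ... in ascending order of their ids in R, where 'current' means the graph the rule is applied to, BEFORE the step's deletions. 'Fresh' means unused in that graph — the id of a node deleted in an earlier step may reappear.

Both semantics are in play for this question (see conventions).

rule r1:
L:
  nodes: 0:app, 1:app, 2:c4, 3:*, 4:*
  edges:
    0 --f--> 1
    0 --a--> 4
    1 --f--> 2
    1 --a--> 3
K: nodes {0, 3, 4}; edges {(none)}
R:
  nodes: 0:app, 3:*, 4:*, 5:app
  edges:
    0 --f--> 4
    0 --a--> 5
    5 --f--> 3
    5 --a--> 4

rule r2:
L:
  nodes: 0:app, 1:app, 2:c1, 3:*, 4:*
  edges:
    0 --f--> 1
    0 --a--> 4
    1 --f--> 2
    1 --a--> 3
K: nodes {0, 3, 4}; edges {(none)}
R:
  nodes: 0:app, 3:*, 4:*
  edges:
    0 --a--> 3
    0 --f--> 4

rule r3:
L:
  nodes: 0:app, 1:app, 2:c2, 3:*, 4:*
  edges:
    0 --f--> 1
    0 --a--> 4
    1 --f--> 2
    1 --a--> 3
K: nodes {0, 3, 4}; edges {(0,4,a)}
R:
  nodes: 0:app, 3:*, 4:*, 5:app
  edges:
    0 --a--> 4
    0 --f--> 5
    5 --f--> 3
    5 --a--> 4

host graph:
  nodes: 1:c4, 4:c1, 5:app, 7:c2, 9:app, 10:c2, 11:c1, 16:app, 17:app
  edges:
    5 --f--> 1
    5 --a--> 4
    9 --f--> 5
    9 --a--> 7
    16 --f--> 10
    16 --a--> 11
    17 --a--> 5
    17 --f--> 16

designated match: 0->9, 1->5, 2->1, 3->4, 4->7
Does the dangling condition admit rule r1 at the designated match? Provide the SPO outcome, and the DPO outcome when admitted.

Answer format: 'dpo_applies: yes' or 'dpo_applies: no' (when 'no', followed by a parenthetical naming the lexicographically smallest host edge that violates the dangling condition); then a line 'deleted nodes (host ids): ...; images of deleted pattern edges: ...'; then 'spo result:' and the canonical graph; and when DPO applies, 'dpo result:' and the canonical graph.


dpo_applies: no
(the rule deletes node 5, which keeps host edge (17,5,a) outside the match image — the dangling condition fails, DPO blocks; SPO proceeds and side-deletes such edges)
deleted nodes (host ids): 1, 5; images of deleted pattern edges: (5,1,f); (5,4,a); (9,5,f); (9,7,a)
spo result:
nodes: 4:c1, 7:c2, 9:app, 10:c2, 11:c1, 16:app, 17:app, 18:app
edges: (9,7,f); (9,18,a); (16,10,f); (16,11,a); (17,16,f); (18,4,f); (18,7,a)


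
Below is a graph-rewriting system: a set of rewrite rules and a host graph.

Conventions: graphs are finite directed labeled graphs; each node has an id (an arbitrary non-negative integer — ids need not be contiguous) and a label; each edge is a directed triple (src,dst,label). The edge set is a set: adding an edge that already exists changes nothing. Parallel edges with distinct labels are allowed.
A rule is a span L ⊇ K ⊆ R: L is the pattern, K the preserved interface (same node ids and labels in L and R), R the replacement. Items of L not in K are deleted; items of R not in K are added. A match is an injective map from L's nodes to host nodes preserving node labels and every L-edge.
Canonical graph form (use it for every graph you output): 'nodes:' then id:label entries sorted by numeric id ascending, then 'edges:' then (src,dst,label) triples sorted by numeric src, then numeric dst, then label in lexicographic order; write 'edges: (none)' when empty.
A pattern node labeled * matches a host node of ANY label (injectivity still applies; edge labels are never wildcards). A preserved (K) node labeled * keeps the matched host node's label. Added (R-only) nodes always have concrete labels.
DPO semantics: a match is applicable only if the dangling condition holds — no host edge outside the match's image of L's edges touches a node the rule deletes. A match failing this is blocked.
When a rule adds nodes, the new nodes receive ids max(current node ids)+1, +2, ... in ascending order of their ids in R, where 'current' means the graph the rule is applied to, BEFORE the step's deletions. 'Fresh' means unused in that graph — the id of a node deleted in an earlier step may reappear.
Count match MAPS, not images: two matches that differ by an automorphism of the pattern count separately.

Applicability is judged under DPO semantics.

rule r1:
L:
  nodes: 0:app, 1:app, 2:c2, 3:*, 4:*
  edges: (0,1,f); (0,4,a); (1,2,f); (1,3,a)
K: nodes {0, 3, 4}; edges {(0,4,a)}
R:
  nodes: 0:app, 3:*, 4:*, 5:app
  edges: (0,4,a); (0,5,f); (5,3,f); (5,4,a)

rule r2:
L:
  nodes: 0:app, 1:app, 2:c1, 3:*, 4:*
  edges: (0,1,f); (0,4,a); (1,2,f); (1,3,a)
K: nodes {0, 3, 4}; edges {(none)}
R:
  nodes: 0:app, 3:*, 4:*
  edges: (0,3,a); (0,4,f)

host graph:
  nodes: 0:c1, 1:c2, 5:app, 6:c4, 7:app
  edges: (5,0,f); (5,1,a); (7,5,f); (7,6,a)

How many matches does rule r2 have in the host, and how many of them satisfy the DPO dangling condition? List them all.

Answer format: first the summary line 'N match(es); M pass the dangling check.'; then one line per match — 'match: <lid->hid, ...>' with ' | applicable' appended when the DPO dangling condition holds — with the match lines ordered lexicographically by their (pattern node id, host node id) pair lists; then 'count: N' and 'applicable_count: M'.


1 match(es); 1 pass the dangling check.
match: 0->7, 1->5, 2->0, 3->1, 4->6 | applicable
count: 1
applicable_count: 1


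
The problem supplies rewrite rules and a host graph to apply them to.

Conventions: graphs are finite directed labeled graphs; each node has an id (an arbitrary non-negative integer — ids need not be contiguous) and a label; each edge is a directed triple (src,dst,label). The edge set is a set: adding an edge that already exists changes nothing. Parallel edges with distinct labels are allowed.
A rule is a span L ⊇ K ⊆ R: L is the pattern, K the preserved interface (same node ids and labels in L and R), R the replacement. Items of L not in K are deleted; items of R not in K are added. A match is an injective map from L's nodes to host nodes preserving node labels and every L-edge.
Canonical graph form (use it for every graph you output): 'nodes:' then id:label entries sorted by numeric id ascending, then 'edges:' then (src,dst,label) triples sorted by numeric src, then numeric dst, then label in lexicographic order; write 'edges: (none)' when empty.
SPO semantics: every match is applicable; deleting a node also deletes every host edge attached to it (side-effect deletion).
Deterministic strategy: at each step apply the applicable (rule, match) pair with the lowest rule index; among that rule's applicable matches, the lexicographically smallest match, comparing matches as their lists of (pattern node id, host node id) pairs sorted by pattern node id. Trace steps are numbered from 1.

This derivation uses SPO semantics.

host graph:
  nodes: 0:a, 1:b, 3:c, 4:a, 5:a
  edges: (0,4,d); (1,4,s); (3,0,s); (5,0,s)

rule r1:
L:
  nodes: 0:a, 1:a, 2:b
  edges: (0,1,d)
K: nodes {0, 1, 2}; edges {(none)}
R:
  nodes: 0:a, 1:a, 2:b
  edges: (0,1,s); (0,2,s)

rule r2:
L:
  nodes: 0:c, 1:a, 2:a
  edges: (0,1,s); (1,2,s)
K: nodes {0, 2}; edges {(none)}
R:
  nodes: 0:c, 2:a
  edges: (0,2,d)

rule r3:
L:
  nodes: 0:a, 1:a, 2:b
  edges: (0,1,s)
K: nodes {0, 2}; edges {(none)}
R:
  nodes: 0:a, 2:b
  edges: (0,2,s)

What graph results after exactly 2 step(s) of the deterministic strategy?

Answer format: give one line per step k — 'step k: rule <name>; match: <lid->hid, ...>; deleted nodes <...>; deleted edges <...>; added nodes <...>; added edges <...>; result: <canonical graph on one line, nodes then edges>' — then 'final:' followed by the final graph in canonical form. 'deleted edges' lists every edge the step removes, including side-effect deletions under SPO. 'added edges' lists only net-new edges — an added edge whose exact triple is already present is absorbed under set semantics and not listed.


step 1: rule r1; match: 0->0, 1->4, 2->1; deleted nodes (none); deleted edges (0,4,d); added nodes (none); added edges (0,1,s); (0,4,s); result: nodes: 0:a, 1:b, 3:c, 4:a, 5:a edges: (0,1,s); (0,4,s); (1,4,s); (3,0,s); (5,0,s)
step 2: rule r2; match: 0->3, 1->0, 2->4; deleted nodes 0; deleted edges (0,1,s); (0,4,s); (3,0,s); (5,0,s); added nodes (none); added edges (3,4,d); result: nodes: 1:b, 3:c, 4:a, 5:a edges: (1,4,s); (3,4,d)
final:
nodes: 1:b, 3:c, 4:a, 5:a
edges: (1,4,s); (3,4,d)


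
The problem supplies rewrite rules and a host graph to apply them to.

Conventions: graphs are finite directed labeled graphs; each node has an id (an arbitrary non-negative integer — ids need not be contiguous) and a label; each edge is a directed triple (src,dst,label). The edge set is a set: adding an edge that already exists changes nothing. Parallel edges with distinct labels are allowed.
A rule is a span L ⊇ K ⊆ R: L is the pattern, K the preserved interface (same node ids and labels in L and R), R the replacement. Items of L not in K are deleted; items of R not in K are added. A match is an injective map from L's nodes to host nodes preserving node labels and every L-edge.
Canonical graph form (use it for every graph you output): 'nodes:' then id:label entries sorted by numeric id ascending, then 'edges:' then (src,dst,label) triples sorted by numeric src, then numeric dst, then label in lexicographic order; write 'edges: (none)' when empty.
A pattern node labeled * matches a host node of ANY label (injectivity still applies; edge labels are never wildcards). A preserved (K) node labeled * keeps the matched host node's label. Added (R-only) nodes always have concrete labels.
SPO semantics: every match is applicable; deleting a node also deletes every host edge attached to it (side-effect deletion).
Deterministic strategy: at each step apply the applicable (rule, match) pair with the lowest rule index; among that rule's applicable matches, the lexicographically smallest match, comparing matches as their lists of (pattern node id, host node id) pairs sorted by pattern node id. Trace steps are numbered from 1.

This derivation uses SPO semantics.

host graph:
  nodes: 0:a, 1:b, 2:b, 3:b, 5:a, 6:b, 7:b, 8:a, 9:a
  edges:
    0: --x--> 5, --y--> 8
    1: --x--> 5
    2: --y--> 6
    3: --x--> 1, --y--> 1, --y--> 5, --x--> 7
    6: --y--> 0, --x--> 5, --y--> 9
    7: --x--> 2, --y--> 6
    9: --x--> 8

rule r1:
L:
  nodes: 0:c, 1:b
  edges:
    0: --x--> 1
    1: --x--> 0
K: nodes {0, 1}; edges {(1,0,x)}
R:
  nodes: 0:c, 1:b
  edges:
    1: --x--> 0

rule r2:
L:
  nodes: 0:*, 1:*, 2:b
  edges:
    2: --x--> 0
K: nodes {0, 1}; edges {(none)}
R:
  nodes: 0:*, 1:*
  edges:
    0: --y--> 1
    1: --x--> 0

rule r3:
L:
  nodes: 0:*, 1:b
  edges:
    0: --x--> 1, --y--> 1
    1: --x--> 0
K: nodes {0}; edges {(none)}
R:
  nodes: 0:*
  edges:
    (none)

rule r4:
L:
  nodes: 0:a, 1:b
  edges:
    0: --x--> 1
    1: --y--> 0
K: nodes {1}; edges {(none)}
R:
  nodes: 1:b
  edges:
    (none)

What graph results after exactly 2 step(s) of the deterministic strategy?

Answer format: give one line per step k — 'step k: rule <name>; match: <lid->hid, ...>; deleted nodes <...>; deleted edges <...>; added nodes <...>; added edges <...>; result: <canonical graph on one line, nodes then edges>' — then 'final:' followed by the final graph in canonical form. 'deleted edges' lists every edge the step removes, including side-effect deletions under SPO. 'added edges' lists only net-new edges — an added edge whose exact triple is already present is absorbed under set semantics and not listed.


step 1: rule r2; match: 0->1, 1->0, 2->3; deleted nodes 3; deleted edges (3,1,x); (3,1,y); (3,5,y); (3,7,x); added nodes (none); added edges (0,1,x); (1,0,y); result: nodes: 0:a, 1:b, 2:b, 5:a, 6:b, 7:b, 8:a, 9:a edges: (0,1,x); (0,5,x); (0,8,y); (1,0,y); (1,5,x); (2,6,y); (6,0,y); (6,5,x); (6,9,y); (7,2,x); (7,6,y); (9,8,x)
step 2: rule r2; match: 0->2, 1->0, 2->7; deleted nodes 7; deleted edges (7,2,x); (7,6,y); added nodes (none); added edges (0,2,x); (2,0,y); result: nodes: 0:a, 1:b, 2:b, 5:a, 6:b, 8:a, 9:a edges: (0,1,x); (0,2,x); (0,5,x); (0,8,y); (1,0,y); (1,5,x); (2,0,y); (2,6,y); (6,0,y); (6,5,x); (6,9,y); (9,8,x)
final:
nodes: 0:a, 1:b, 2:b, 5:a, 6:b, 8:a, 9:a
edges: (0,1,x); (0,2,x); (0,5,x); (0,8,y); (1,0,y); (1,5,x); (2,0,y); (2,6,y); (6,0,y); (6,5,x); (6,9,y); (9,8,x)


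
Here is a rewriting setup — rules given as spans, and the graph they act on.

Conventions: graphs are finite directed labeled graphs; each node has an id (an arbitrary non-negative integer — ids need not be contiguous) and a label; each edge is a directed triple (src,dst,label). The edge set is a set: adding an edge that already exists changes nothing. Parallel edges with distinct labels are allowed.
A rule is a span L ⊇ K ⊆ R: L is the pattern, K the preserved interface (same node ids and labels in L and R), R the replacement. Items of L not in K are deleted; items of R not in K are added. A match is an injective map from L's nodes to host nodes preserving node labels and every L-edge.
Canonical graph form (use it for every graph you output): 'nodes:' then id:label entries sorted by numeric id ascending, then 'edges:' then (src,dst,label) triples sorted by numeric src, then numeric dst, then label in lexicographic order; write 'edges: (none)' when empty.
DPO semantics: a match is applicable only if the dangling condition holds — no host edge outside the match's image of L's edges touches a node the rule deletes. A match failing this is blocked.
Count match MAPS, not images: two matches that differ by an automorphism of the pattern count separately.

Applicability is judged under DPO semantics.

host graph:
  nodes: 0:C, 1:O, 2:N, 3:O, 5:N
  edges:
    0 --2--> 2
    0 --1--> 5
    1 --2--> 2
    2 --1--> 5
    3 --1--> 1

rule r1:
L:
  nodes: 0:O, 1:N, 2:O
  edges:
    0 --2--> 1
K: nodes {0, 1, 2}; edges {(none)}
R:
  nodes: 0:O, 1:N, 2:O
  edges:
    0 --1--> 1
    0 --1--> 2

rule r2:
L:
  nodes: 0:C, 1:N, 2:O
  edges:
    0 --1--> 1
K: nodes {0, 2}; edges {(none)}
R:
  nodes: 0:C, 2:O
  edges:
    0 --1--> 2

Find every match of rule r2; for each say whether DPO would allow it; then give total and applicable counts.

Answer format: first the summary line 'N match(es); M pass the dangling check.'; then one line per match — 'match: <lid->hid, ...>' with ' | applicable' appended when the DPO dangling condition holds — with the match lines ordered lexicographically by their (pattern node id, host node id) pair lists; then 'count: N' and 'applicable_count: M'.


2 match(es); 0 pass the dangling check.
match: 0->0, 1->5, 2->1
match: 0->0, 1->5, 2->3
count: 2
applicable_count: 0
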